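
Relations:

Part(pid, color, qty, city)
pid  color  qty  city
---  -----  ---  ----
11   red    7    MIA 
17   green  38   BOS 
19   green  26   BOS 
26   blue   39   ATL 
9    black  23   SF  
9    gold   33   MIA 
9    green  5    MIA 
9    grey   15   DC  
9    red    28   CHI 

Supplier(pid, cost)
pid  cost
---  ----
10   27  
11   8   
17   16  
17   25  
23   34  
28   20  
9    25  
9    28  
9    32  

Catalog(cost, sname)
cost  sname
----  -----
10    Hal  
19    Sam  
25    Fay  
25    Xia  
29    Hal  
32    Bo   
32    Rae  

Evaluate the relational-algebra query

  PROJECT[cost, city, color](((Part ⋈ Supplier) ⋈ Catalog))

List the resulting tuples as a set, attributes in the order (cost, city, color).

Part ⋈ Supplier (natural join on pid): {(11, red, 7, MIA, 8), (17, green, 38, BOS, 16), (17, green, 38, BOS, 25), (9, black, 23, SF, 25), (9, black, 23, SF, 28), (9, black, 23, SF, 32), (9, gold, 33, MIA, 25), (9, gold, 33, MIA, 28), (9, gold, 33, MIA, 32), (9, green, 5, MIA, 25), (9, green, 5, MIA, 28), (9, green, 5, MIA, 32), (9, grey, 15, DC, 25), (9, grey, 15, DC, 28), (9, grey, 15, DC, 32), (9, red, 28, CHI, 25), (9, red, 28, CHI, 28), (9, red, 28, CHI, 32)}
(Part ⋈ Supplier) ⋈ Catalog (natural join on cost): {(17, green, 38, BOS, 25, Fay), (17, green, 38, BOS, 25, Xia), (9, black, 23, SF, 25, Fay), (9, black, 23, SF, 25, Xia), (9, black, 23, SF, 32, Bo), (9, black, 23, SF, 32, Rae), (9, gold, 33, MIA, 25, Fay), (9, gold, 33, MIA, 25, Xia), (9, gold, 33, MIA, 32, Bo), (9, gold, 33, MIA, 32, Rae), (9, green, 5, MIA, 25, Fay), (9, green, 5, MIA, 25, Xia), (9, green, 5, MIA, 32, Bo), (9, green, 5, MIA, 32, Rae), (9, grey, 15, DC, 25, Fay), (9, grey, 15, DC, 25, Xia), (9, grey, 15, DC, 32, Bo), (9, grey, 15, DC, 32, Rae), (9, red, 28, CHI, 25, Fay), (9, red, 28, CHI, 25, Xia), (9, red, 28, CHI, 32, Bo), (9, red, 28, CHI, 32, Rae)}
Projecting to cost, city, color (11 duplicate(s) eliminated): {(25, BOS, green), (25, CHI, red), (25, DC, grey), (25, MIA, gold), (25, MIA, green), (25, SF, black), (32, CHI, red), (32, DC, grey), (32, MIA, gold), (32, MIA, green), (32, SF, black)}

{(25, BOS, green), (25, CHI, red), (25, DC, grey), (25, MIA, gold), (25, MIA, green), (25, SF, black), (32, CHI, red), (32, DC, grey), (32, MIA, gold), (32, MIA, green), (32, SF, black)}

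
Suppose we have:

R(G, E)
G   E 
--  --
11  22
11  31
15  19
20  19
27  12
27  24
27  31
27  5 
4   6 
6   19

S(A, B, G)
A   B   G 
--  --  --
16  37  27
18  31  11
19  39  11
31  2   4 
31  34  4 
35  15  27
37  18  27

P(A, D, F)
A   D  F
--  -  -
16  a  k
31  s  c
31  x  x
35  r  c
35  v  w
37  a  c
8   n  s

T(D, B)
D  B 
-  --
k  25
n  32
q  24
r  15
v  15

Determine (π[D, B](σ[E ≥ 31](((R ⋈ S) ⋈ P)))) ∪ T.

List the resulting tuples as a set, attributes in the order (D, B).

Joining R and S on G yields {(11, 22, 18, 31), (11, 22, 19, 39), (11, 31, 18, 31), (11, 31, 19, 39), (27, 12, 16, 37), (27, 12, 35, 15), (27, 12, 37, 18), (27, 24, 16, 37), (27, 24, 35, 15), (27, 24, 37, 18), (27, 31, 16, 37), (27, 31, 35, 15), (27, 31, 37, 18), (27, 5, 16, 37), (27, 5, 35, 15), (27, 5, 37, 18), (4, 6, 31, 2), (4, 6, 31, 34)}.
Joining (R ⋈ S) and P on A yields {(27, 12, 16, 37, a, k), (27, 12, 35, 15, r, c), (27, 12, 35, 15, v, w), (27, 12, 37, 18, a, c), (27, 24, 16, 37, a, k), (27, 24, 35, 15, r, c), (27, 24, 35, 15, v, w), (27, 24, 37, 18, a, c), (27, 31, 16, 37, a, k), (27, 31, 35, 15, r, c), (27, 31, 35, 15, v, w), (27, 31, 37, 18, a, c), (27, 5, 16, 37, a, k), (27, 5, 35, 15, r, c), (27, 5, 35, 15, v, w), (27, 5, 37, 18, a, c), (4, 6, 31, 2, s, c), (4, 6, 31, 2, x, x), (4, 6, 31, 34, s, c), (4, 6, 31, 34, x, x)}.
Filtering on E ≥ 31 leaves {(27, 31, 16, 37, a, k), (27, 31, 35, 15, r, c), (27, 31, 35, 15, v, w), (27, 31, 37, 18, a, c)}.
Projecting to D, B: {(a, 18), (a, 37), (r, 15), (v, 15)}
Set union of the two operands is {(a, 18), (a, 37), (k, 25), (n, 32), (q, 24), (r, 15), (v, 15)}.

{(a, 18), (a, 37), (k, 25), (n, 32), (q, 24), (r, 15), (v, 15)}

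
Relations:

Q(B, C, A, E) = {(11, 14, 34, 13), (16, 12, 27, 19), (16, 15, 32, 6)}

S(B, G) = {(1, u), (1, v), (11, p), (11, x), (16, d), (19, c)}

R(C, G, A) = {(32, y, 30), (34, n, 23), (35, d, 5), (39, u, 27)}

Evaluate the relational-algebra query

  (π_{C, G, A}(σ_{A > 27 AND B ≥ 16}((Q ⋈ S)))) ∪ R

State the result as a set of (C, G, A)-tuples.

{(15, d, 32), (32, y, 30), (34, n, 23), (35, d, 5), (39, u, 27)}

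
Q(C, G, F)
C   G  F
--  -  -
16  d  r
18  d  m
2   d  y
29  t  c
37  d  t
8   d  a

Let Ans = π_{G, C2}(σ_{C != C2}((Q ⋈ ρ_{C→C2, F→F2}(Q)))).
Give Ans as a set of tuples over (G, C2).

{(d, 16), (d, 18), (d, 2), (d, 37), (d, 8)}

ρ[C→C2, F→F2]: schema becomes (C2, G, F2); tuples unchanged.
Q ⋈ ρ_{C→C2, F→F2}(Q) (natural join on G): {(16, d, r, 16, r), (16, d, r, 18, m), (16, d, r, 2, y), (16, d, r, 37, t), (16, d, r, 8, a), (18, d, m, 16, r), (18, d, m, 18, m), (18, d, m, 2, y), (18, d, m, 37, t), (18, d, m, 8, a), (2, d, y, 16, r), (2, d, y, 18, m), (2, d, y, 2, y), (2, d, y, 37, t), (2, d, y, 8, a), (29, t, c, 29, c), (37, d, t, 16, r), (37, d, t, 18, m), (37, d, t, 2, y), (37, d, t, 37, t), (37, d, t, 8, a), (8, d, a, 16, r), (8, d, a, 18, m), (8, d, a, 2, y), (8, d, a, 37, t), (8, d, a, 8, a)}
Apply σ_{C != C2}; surviving tuples: {(16, d, r, 18, m), (16, d, r, 2, y), (16, d, r, 37, t), (16, d, r, 8, a), (18, d, m, 16, r), (18, d, m, 2, y), (18, d, m, 37, t), (18, d, m, 8, a), (2, d, y, 16, r), (2, d, y, 18, m), (2, d, y, 37, t), (2, d, y, 8, a), (37, d, t, 16, r), (37, d, t, 18, m), (37, d, t, 2, y), (37, d, t, 8, a), (8, d, a, 16, r), (8, d, a, 18, m), (8, d, a, 2, y), (8, d, a, 37, t)}
Keep only column(s) G, C2 (15 duplicate(s) eliminated): {(d, 16), (d, 18), (d, 2), (d, 37), (d, 8)}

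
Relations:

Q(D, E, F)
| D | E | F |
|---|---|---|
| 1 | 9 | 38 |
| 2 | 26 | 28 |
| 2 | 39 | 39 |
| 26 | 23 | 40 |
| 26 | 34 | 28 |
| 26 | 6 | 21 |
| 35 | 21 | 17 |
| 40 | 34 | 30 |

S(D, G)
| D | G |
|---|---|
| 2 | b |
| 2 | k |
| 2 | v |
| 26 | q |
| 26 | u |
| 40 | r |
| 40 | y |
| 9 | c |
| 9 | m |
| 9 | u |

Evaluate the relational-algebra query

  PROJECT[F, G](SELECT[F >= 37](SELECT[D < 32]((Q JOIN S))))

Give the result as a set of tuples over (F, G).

{(39, b), (39, k), (39, v), (40, q), (40, u)}

Q ⋈ S (natural join on D): {(2, 26, 28, b), (2, 26, 28, k), (2, 26, 28, v), (2, 39, 39, b), (2, 39, 39, k), (2, 39, 39, v), (26, 23, 40, q), (26, 23, 40, u), (26, 34, 28, q), (26, 34, 28, u), (26, 6, 21, q), (26, 6, 21, u), (40, 34, 30, r), (40, 34, 30, y)}
Apply σ_{D < 32}; surviving tuples: {(2, 26, 28, b), (2, 26, 28, k), (2, 26, 28, v), (2, 39, 39, b), (2, 39, 39, k), (2, 39, 39, v), (26, 23, 40, q), (26, 23, 40, u), (26, 34, 28, q), (26, 34, 28, u), (26, 6, 21, q), (26, 6, 21, u)}
Apply σ_{F >= 37}; surviving tuples: {(2, 39, 39, b), (2, 39, 39, k), (2, 39, 39, v), (26, 23, 40, q), (26, 23, 40, u)}
Keep only column(s) F, G: {(39, b), (39, k), (39, v), (40, q), (40, u)}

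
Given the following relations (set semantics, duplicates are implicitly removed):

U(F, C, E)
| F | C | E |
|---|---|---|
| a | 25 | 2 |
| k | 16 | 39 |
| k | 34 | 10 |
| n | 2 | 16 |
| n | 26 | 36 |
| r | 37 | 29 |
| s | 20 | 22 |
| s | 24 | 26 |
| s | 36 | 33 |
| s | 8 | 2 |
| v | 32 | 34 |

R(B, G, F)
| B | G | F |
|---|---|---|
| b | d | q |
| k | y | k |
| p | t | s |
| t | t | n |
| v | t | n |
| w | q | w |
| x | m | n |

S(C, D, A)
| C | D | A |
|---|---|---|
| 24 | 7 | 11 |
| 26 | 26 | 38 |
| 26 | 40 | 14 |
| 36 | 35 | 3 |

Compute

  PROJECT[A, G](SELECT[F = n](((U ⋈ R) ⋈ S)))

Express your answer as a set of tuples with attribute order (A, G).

{(14, m), (14, t), (38, m), (38, t)}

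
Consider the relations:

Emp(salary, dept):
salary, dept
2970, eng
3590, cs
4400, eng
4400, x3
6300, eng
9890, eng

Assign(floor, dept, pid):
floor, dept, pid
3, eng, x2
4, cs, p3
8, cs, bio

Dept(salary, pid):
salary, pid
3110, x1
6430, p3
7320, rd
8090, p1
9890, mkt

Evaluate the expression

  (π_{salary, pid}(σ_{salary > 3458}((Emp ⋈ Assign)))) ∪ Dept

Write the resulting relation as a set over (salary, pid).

Emp ⋈ Assign (natural join on dept): {(2970, eng, 3, x2), (3590, cs, 4, p3), (3590, cs, 8, bio), (4400, eng, 3, x2), (6300, eng, 3, x2), (9890, eng, 3, x2)}
Apply σ_{salary > 3458}; surviving tuples: {(3590, cs, 4, p3), (3590, cs, 8, bio), (4400, eng, 3, x2), (6300, eng, 3, x2), (9890, eng, 3, x2)}
π[salary, pid]: project onto (salary, pid) → {(3590, bio), (3590, p3), (4400, x2), (6300, x2), (9890, x2)}
Taking the union: {(3110, x1), (3590, bio), (3590, p3), (4400, x2), (6300, x2), (6430, p3), (7320, rd), (8090, p1), (9890, mkt), (9890, x2)}

{(3110, x1), (3590, bio), (3590, p3), (4400, x2), (6300, x2), (6430, p3), (7320, rd), (8090, p1), (9890, mkt), (9890, x2)}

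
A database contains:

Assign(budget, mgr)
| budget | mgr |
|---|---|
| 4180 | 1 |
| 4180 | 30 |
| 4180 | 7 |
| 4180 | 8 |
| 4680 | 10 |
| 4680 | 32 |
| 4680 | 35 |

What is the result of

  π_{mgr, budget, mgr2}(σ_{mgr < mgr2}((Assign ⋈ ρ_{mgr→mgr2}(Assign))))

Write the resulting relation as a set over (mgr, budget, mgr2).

ρ[mgr→mgr2]: schema becomes (budget, mgr2); tuples unchanged.
Assign ⋈ ρ_{mgr→mgr2}(Assign) (natural join on budget): {(4180, 1, 1), (4180, 1, 30), (4180, 1, 7), (4180, 1, 8), (4180, 30, 1), (4180, 30, 30), (4180, 30, 7), (4180, 30, 8), (4180, 7, 1), (4180, 7, 30), (4180, 7, 7), (4180, 7, 8), (4180, 8, 1), (4180, 8, 30), (4180, 8, 7), (4180, 8, 8), (4680, 10, 10), (4680, 10, 32), (4680, 10, 35), (4680, 32, 10), (4680, 32, 32), (4680, 32, 35), (4680, 35, 10), (4680, 35, 32), (4680, 35, 35)}
σ[mgr < mgr2]: keep tuples satisfying mgr < mgr2 → {(4180, 1, 30), (4180, 1, 7), (4180, 1, 8), (4180, 7, 30), (4180, 7, 8), (4180, 8, 30), (4680, 10, 32), (4680, 10, 35), (4680, 32, 35)}
Projecting to mgr, budget, mgr2: {(1, 4180, 30), (1, 4180, 7), (1, 4180, 8), (10, 4680, 32), (10, 4680, 35), (32, 4680, 35), (7, 4180, 30), (7, 4180, 8), (8, 4180, 30)}

{(1, 4180, 30), (1, 4180, 7), (1, 4180, 8), (10, 4680, 32), (10, 4680, 35), (32, 4680, 35), (7, 4180, 30), (7, 4180, 8), (8, 4180, 30)}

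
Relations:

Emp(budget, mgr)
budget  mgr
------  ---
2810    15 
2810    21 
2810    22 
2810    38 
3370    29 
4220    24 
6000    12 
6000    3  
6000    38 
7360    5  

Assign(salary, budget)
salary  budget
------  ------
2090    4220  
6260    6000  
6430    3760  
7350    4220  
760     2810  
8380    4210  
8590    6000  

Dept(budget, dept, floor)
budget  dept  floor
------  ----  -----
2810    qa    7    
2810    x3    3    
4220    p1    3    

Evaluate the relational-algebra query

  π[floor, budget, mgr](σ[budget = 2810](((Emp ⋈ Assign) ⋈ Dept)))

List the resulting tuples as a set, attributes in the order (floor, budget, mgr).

{(3, 2810, 15), (3, 2810, 21), (3, 2810, 22), (3, 2810, 38), (7, 2810, 15), (7, 2810, 21), (7, 2810, 22), (7, 2810, 38)}

Natural join on budget: {(2810, 15, 760), (2810, 21, 760), (2810, 22, 760), (2810, 38, 760), (4220, 24, 2090), (4220, 24, 7350), (6000, 12, 6260), (6000, 12, 8590), (6000, 3, 6260), (6000, 3, 8590), (6000, 38, 6260), (6000, 38, 8590)}
Natural join on budget: {(2810, 15, 760, qa, 7), (2810, 15, 760, x3, 3), (2810, 21, 760, qa, 7), (2810, 21, 760, x3, 3), (2810, 22, 760, qa, 7), (2810, 22, 760, x3, 3), (2810, 38, 760, qa, 7), (2810, 38, 760, x3, 3), (4220, 24, 2090, p1, 3), (4220, 24, 7350, p1, 3)}
Filtering on budget = 2810 leaves {(2810, 15, 760, qa, 7), (2810, 15, 760, x3, 3), (2810, 21, 760, qa, 7), (2810, 21, 760, x3, 3), (2810, 22, 760, qa, 7), (2810, 22, 760, x3, 3), (2810, 38, 760, qa, 7), (2810, 38, 760, x3, 3)}.
π[floor, budget, mgr]: project onto (floor, budget, mgr) → {(3, 2810, 15), (3, 2810, 21), (3, 2810, 22), (3, 2810, 38), (7, 2810, 15), (7, 2810, 21), (7, 2810, 22), (7, 2810, 38)}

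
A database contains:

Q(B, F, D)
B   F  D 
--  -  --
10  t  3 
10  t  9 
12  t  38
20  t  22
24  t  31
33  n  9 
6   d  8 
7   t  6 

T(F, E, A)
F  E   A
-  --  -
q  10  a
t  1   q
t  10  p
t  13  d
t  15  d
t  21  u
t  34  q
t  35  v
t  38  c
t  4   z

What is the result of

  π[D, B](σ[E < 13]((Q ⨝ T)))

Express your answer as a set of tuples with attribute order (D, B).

{(22, 20), (3, 10), (31, 24), (38, 12), (6, 7), (9, 10)}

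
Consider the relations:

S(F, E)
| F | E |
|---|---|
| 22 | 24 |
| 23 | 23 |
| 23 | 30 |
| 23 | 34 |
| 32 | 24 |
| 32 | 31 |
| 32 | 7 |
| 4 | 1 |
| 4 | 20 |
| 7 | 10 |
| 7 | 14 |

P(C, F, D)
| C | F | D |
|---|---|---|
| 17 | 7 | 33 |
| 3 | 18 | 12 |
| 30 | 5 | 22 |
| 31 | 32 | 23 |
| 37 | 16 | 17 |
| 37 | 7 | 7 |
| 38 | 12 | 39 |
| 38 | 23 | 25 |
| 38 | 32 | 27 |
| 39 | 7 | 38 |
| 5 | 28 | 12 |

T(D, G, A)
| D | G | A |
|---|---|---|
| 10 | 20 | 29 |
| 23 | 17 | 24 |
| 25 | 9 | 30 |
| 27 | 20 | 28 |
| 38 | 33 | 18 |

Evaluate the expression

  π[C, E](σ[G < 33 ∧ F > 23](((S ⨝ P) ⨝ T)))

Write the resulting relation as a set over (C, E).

S ⋈ P (natural join on F): {(23, 23, 38, 25), (23, 30, 38, 25), (23, 34, 38, 25), (32, 24, 31, 23), (32, 24, 38, 27), (32, 31, 31, 23), (32, 31, 38, 27), (32, 7, 31, 23), (32, 7, 38, 27), (7, 10, 17, 33), (7, 10, 37, 7), (7, 10, 39, 38), (7, 14, 17, 33), (7, 14, 37, 7), (7, 14, 39, 38)}
(S ⨝ P) ⋈ T (natural join on D): {(23, 23, 38, 25, 9, 30), (23, 30, 38, 25, 9, 30), (23, 34, 38, 25, 9, 30), (32, 24, 31, 23, 17, 24), (32, 24, 38, 27, 20, 28), (32, 31, 31, 23, 17, 24), (32, 31, 38, 27, 20, 28), (32, 7, 31, 23, 17, 24), (32, 7, 38, 27, 20, 28), (7, 10, 39, 38, 33, 18), (7, 14, 39, 38, 33, 18)}
Apply σ_{G < 33 ∧ F > 23}; surviving tuples: {(32, 24, 31, 23, 17, 24), (32, 24, 38, 27, 20, 28), (32, 31, 31, 23, 17, 24), (32, 31, 38, 27, 20, 28), (32, 7, 31, 23, 17, 24), (32, 7, 38, 27, 20, 28)}
π[C, E]: project onto (C, E) → {(31, 24), (31, 31), (31, 7), (38, 24), (38, 31), (38, 7)}

{(31, 24), (31, 31), (31, 7), (38, 24), (38, 31), (38, 7)}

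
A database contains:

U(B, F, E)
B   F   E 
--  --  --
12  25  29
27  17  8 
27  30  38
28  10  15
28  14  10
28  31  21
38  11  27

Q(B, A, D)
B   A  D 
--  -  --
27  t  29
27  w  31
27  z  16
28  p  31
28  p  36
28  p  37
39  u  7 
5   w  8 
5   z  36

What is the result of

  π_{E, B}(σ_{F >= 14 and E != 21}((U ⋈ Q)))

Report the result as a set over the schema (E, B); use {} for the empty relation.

{(10, 28), (38, 27), (8, 27)}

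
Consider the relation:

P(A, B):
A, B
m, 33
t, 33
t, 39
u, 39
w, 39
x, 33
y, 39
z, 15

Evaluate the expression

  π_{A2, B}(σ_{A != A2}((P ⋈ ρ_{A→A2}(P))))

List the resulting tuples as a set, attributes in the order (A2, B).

{(m, 33), (t, 33), (t, 39), (u, 39), (w, 39), (x, 33), (y, 39)}

ρ[A→A2]: schema becomes (A2, B); tuples unchanged.
Natural join on B: {(m, 33, m), (m, 33, t), (m, 33, x), (t, 33, m), (t, 33, t), (t, 33, x), (t, 39, t), (t, 39, u), (t, 39, w), (t, 39, y), (u, 39, t), (u, 39, u), (u, 39, w), (u, 39, y), (w, 39, t), (w, 39, u), (w, 39, w), (w, 39, y), (x, 33, m), (x, 33, t), (x, 33, x), (y, 39, t), (y, 39, u), (y, 39, w), (y, 39, y), (z, 15, z)}
σ[A != A2]: keep tuples satisfying A != A2 → {(m, 33, t), (m, 33, x), (t, 33, m), (t, 33, x), (t, 39, u), (t, 39, w), (t, 39, y), (u, 39, t), (u, 39, w), (u, 39, y), (w, 39, t), (w, 39, u), (w, 39, y), (x, 33, m), (x, 33, t), (y, 39, t), (y, 39, u), (y, 39, w)}
Projecting to A2, B (11 duplicate(s) eliminated): {(m, 33), (t, 33), (t, 39), (u, 39), (w, 39), (x, 33), (y, 39)}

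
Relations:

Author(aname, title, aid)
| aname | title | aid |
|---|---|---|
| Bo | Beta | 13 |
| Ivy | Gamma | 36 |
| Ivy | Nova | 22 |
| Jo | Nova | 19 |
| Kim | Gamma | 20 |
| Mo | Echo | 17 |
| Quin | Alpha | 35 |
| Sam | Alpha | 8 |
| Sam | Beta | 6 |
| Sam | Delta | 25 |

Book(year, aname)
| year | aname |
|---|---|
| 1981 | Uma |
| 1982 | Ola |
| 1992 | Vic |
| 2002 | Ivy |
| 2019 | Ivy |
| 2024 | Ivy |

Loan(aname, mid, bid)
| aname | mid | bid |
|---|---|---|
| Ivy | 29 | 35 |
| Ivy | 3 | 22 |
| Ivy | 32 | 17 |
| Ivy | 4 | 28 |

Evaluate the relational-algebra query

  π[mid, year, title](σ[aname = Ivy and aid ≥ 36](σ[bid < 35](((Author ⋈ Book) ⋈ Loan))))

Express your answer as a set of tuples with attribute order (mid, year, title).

Author ⋈ Book (natural join on aname): {(Ivy, Gamma, 36, 2002), (Ivy, Gamma, 36, 2019), (Ivy, Gamma, 36, 2024), (Ivy, Nova, 22, 2002), (Ivy, Nova, 22, 2019), (Ivy, Nova, 22, 2024)}
(Author ⋈ Book) ⋈ Loan (natural join on aname): {(Ivy, Gamma, 36, 2002, 29, 35), (Ivy, Gamma, 36, 2002, 3, 22), (Ivy, Gamma, 36, 2002, 32, 17), (Ivy, Gamma, 36, 2002, 4, 28), (Ivy, Gamma, 36, 2019, 29, 35), (Ivy, Gamma, 36, 2019, 3, 22), (Ivy, Gamma, 36, 2019, 32, 17), (Ivy, Gamma, 36, 2019, 4, 28), (Ivy, Gamma, 36, 2024, 29, 35), (Ivy, Gamma, 36, 2024, 3, 22), (Ivy, Gamma, 36, 2024, 32, 17), (Ivy, Gamma, 36, 2024, 4, 28), (Ivy, Nova, 22, 2002, 29, 35), (Ivy, Nova, 22, 2002, 3, 22), (Ivy, Nova, 22, 2002, 32, 17), (Ivy, Nova, 22, 2002, 4, 28), (Ivy, Nova, 22, 2019, 29, 35), (Ivy, Nova, 22, 2019, 3, 22), (Ivy, Nova, 22, 2019, 32, 17), (Ivy, Nova, 22, 2019, 4, 28), (Ivy, Nova, 22, 2024, 29, 35), (Ivy, Nova, 22, 2024, 3, 22), (Ivy, Nova, 22, 2024, 32, 17), (Ivy, Nova, 22, 2024, 4, 28)}
σ[bid < 35]: keep tuples satisfying bid < 35 → {(Ivy, Gamma, 36, 2002, 3, 22), (Ivy, Gamma, 36, 2002, 32, 17), (Ivy, Gamma, 36, 2002, 4, 28), (Ivy, Gamma, 36, 2019, 3, 22), (Ivy, Gamma, 36, 2019, 32, 17), (Ivy, Gamma, 36, 2019, 4, 28), (Ivy, Gamma, 36, 2024, 3, 22), (Ivy, Gamma, 36, 2024, 32, 17), (Ivy, Gamma, 36, 2024, 4, 28), (Ivy, Nova, 22, 2002, 3, 22), (Ivy, Nova, 22, 2002, 32, 17), (Ivy, Nova, 22, 2002, 4, 28), (Ivy, Nova, 22, 2019, 3, 22), (Ivy, Nova, 22, 2019, 32, 17), (Ivy, Nova, 22, 2019, 4, 28), (Ivy, Nova, 22, 2024, 3, 22), (Ivy, Nova, 22, 2024, 32, 17), (Ivy, Nova, 22, 2024, 4, 28)}
σ[aname = Ivy and aid ≥ 36]: keep tuples satisfying aname = Ivy and aid ≥ 36 → {(Ivy, Gamma, 36, 2002, 3, 22), (Ivy, Gamma, 36, 2002, 32, 17), (Ivy, Gamma, 36, 2002, 4, 28), (Ivy, Gamma, 36, 2019, 3, 22), (Ivy, Gamma, 36, 2019, 32, 17), (Ivy, Gamma, 36, 2019, 4, 28), (Ivy, Gamma, 36, 2024, 3, 22), (Ivy, Gamma, 36, 2024, 32, 17), (Ivy, Gamma, 36, 2024, 4, 28)}
π_{mid, year, title} gives {(3, 2002, Gamma), (3, 2019, Gamma), (3, 2024, Gamma), (32, 2002, Gamma), (32, 2019, Gamma), (32, 2024, Gamma), (4, 2002, Gamma), (4, 2019, Gamma), (4, 2024, Gamma)}.

{(3, 2002, Gamma), (3, 2019, Gamma), (3, 2024, Gamma), (32, 2002, Gamma), (32, 2019, Gamma), (32, 2024, Gamma), (4, 2002, Gamma), (4, 2019, Gamma), (4, 2024, Gamma)}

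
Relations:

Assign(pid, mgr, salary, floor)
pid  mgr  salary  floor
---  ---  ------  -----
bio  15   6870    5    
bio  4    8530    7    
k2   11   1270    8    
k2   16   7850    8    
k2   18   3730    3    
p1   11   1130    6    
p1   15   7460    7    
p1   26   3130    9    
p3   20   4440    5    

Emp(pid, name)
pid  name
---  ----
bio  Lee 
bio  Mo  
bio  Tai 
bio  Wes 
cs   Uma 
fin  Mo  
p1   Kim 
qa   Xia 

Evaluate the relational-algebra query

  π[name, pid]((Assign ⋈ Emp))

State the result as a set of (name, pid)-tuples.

{(Kim, p1), (Lee, bio), (Mo, bio), (Tai, bio), (Wes, bio)}

Assign ⋈ Emp (natural join on pid): {(bio, 15, 6870, 5, Lee), (bio, 15, 6870, 5, Mo), (bio, 15, 6870, 5, Tai), (bio, 15, 6870, 5, Wes), (bio, 4, 8530, 7, Lee), (bio, 4, 8530, 7, Mo), (bio, 4, 8530, 7, Tai), (bio, 4, 8530, 7, Wes), (p1, 11, 1130, 6, Kim), (p1, 15, 7460, 7, Kim), (p1, 26, 3130, 9, Kim)}
π[name, pid]: project onto (name, pid) (6 duplicate(s) eliminated) → {(Kim, p1), (Lee, bio), (Mo, bio), (Tai, bio), (Wes, bio)}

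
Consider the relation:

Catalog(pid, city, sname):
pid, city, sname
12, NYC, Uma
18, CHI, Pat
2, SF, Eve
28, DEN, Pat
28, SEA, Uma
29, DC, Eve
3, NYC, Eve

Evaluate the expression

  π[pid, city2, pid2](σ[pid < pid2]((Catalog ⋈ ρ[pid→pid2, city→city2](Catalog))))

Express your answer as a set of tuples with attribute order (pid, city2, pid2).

{(12, SEA, 28), (18, DEN, 28), (2, DC, 29), (2, NYC, 3), (3, DC, 29)}

ρ[pid→pid2, city→city2]: schema becomes (pid2, city2, sname); tuples unchanged.
Joining Catalog and ρ[pid→pid2, city→city2](Catalog) on sname yields {(12, NYC, Uma, 12, NYC), (12, NYC, Uma, 28, SEA), (18, CHI, Pat, 18, CHI), (18, CHI, Pat, 28, DEN), (2, SF, Eve, 2, SF), (2, SF, Eve, 29, DC), (2, SF, Eve, 3, NYC), (28, DEN, Pat, 18, CHI), (28, DEN, Pat, 28, DEN), (28, SEA, Uma, 12, NYC), (28, SEA, Uma, 28, SEA), (29, DC, Eve, 2, SF), (29, DC, Eve, 29, DC), (29, DC, Eve, 3, NYC), (3, NYC, Eve, 2, SF), (3, NYC, Eve, 29, DC), (3, NYC, Eve, 3, NYC)}.
Filtering on pid < pid2 leaves {(12, NYC, Uma, 28, SEA), (18, CHI, Pat, 28, DEN), (2, SF, Eve, 29, DC), (2, SF, Eve, 3, NYC), (3, NYC, Eve, 29, DC)}.
π[pid, city2, pid2]: project onto (pid, city2, pid2) → {(12, SEA, 28), (18, DEN, 28), (2, DC, 29), (2, NYC, 3), (3, DC, 29)}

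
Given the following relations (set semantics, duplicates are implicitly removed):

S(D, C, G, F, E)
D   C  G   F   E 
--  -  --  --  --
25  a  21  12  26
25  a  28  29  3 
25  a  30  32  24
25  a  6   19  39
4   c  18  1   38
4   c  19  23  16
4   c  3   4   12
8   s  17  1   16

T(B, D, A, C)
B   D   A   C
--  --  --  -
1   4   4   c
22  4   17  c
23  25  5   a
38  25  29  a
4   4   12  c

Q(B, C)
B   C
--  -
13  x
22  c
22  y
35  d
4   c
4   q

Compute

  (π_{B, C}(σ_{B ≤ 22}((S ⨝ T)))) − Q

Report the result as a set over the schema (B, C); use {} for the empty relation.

S ⋈ T (natural join on D, C): {(25, a, 21, 12, 26, 23, 5), (25, a, 21, 12, 26, 38, 29), (25, a, 28, 29, 3, 23, 5), (25, a, 28, 29, 3, 38, 29), (25, a, 30, 32, 24, 23, 5), (25, a, 30, 32, 24, 38, 29), (25, a, 6, 19, 39, 23, 5), (25, a, 6, 19, 39, 38, 29), (4, c, 18, 1, 38, 1, 4), (4, c, 18, 1, 38, 22, 17), (4, c, 18, 1, 38, 4, 12), (4, c, 19, 23, 16, 1, 4), (4, c, 19, 23, 16, 22, 17), (4, c, 19, 23, 16, 4, 12), (4, c, 3, 4, 12, 1, 4), (4, c, 3, 4, 12, 22, 17), (4, c, 3, 4, 12, 4, 12)}
σ[B ≤ 22]: keep tuples satisfying B ≤ 22 → {(4, c, 18, 1, 38, 1, 4), (4, c, 18, 1, 38, 22, 17), (4, c, 18, 1, 38, 4, 12), (4, c, 19, 23, 16, 1, 4), (4, c, 19, 23, 16, 22, 17), (4, c, 19, 23, 16, 4, 12), (4, c, 3, 4, 12, 1, 4), (4, c, 3, 4, 12, 22, 17), (4, c, 3, 4, 12, 4, 12)}
π[B, C]: project onto (B, C) (6 duplicate(s) eliminated) → {(1, c), (22, c), (4, c)}
Set difference of the two operands is {(1, c)}.

{(1, c)}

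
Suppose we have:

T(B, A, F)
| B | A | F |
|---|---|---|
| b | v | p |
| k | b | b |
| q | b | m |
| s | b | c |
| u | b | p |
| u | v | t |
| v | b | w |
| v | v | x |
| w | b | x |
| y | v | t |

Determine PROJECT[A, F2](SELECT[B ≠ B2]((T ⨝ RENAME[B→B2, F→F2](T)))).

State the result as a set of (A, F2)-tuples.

{(b, b), (b, c), (b, m), (b, p), (b, w), (b, x), (v, p), (v, t), (v, x)}

ρ[B→B2, F→F2]: schema becomes (B2, A, F2); tuples unchanged.
Natural join on A: {(b, v, p, b, p), (b, v, p, u, t), (b, v, p, v, x), (b, v, p, y, t), (k, b, b, k, b), (k, b, b, q, m), (k, b, b, s, c), (k, b, b, u, p), (k, b, b, v, w), (k, b, b, w, x), (q, b, m, k, b), (q, b, m, q, m), (q, b, m, s, c), (q, b, m, u, p), (q, b, m, v, w), (q, b, m, w, x), (s, b, c, k, b), (s, b, c, q, m), (s, b, c, s, c), (s, b, c, u, p), (s, b, c, v, w), (s, b, c, w, x), (u, b, p, k, b), (u, b, p, q, m), (u, b, p, s, c), (u, b, p, u, p), (u, b, p, v, w), (u, b, p, w, x), (u, v, t, b, p), (u, v, t, u, t), (u, v, t, v, x), (u, v, t, y, t), (v, b, w, k, b), (v, b, w, q, m), (v, b, w, s, c), (v, b, w, u, p), (v, b, w, v, w), (v, b, w, w, x), (v, v, x, b, p), (v, v, x, u, t), (v, v, x, v, x), (v, v, x, y, t), (w, b, x, k, b), (w, b, x, q, m), (w, b, x, s, c), (w, b, x, u, p), (w, b, x, v, w), (w, b, x, w, x), (y, v, t, b, p), (y, v, t, u, t), (y, v, t, v, x), (y, v, t, y, t)}
Selection B ≠ B2: {(b, v, p, u, t), (b, v, p, v, x), (b, v, p, y, t), (k, b, b, q, m), (k, b, b, s, c), (k, b, b, u, p), (k, b, b, v, w), (k, b, b, w, x), (q, b, m, k, b), (q, b, m, s, c), (q, b, m, u, p), (q, b, m, v, w), (q, b, m, w, x), (s, b, c, k, b), (s, b, c, q, m), (s, b, c, u, p), (s, b, c, v, w), (s, b, c, w, x), (u, b, p, k, b), (u, b, p, q, m), (u, b, p, s, c), (u, b, p, v, w), (u, b, p, w, x), (u, v, t, b, p), (u, v, t, v, x), (u, v, t, y, t), (v, b, w, k, b), (v, b, w, q, m), (v, b, w, s, c), (v, b, w, u, p), (v, b, w, w, x), (v, v, x, b, p), (v, v, x, u, t), (v, v, x, y, t), (w, b, x, k, b), (w, b, x, q, m), (w, b, x, s, c), (w, b, x, u, p), (w, b, x, v, w), (y, v, t, b, p), (y, v, t, u, t), (y, v, t, v, x)}
Keep only column(s) A, F2 (33 duplicate(s) eliminated): {(b, b), (b, c), (b, m), (b, p), (b, w), (b, x), (v, p), (v, t), (v, x)}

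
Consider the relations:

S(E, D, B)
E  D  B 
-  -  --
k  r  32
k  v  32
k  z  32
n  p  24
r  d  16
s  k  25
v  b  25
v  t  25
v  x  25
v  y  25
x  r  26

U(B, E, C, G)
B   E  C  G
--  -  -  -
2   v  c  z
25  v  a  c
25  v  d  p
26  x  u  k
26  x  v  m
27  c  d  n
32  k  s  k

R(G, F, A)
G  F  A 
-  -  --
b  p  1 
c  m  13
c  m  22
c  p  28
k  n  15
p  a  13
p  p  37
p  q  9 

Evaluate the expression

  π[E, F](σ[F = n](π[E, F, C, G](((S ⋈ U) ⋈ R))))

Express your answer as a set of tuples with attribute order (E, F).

Natural join on E, B: {(k, r, 32, s, k), (k, v, 32, s, k), (k, z, 32, s, k), (v, b, 25, a, c), (v, b, 25, d, p), (v, t, 25, a, c), (v, t, 25, d, p), (v, x, 25, a, c), (v, x, 25, d, p), (v, y, 25, a, c), (v, y, 25, d, p), (x, r, 26, u, k), (x, r, 26, v, m)}
Natural join on G: {(k, r, 32, s, k, n, 15), (k, v, 32, s, k, n, 15), (k, z, 32, s, k, n, 15), (v, b, 25, a, c, m, 13), (v, b, 25, a, c, m, 22), (v, b, 25, a, c, p, 28), (v, b, 25, d, p, a, 13), (v, b, 25, d, p, p, 37), (v, b, 25, d, p, q, 9), (v, t, 25, a, c, m, 13), (v, t, 25, a, c, m, 22), (v, t, 25, a, c, p, 28), (v, t, 25, d, p, a, 13), (v, t, 25, d, p, p, 37), (v, t, 25, d, p, q, 9), (v, x, 25, a, c, m, 13), (v, x, 25, a, c, m, 22), (v, x, 25, a, c, p, 28), (v, x, 25, d, p, a, 13), (v, x, 25, d, p, p, 37), (v, x, 25, d, p, q, 9), (v, y, 25, a, c, m, 13), (v, y, 25, a, c, m, 22), (v, y, 25, a, c, p, 28), (v, y, 25, d, p, a, 13), (v, y, 25, d, p, p, 37), (v, y, 25, d, p, q, 9), (x, r, 26, u, k, n, 15)}
Keep only column(s) E, F, C, G (21 duplicate(s) eliminated): {(k, n, s, k), (v, a, d, p), (v, m, a, c), (v, p, a, c), (v, p, d, p), (v, q, d, p), (x, n, u, k)}
Selection F = n: {(k, n, s, k), (x, n, u, k)}
Keep only column(s) E, F: {(k, n), (x, n)}

{(k, n), (x, n)}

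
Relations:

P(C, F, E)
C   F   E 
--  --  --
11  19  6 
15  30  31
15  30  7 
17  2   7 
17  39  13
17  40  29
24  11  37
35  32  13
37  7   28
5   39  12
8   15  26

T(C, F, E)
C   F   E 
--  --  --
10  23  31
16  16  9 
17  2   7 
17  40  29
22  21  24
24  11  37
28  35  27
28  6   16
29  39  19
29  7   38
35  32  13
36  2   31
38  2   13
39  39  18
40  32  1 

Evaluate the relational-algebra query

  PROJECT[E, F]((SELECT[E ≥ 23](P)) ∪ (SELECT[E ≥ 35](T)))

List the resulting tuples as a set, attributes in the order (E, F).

σ[E ≥ 23]: keep tuples satisfying E ≥ 23 → {(15, 30, 31), (17, 40, 29), (24, 11, 37), (37, 7, 28), (8, 15, 26)}
σ[E ≥ 35]: keep tuples satisfying E ≥ 35 → {(24, 11, 37), (29, 7, 38)}
Taking the union: {(15, 30, 31), (17, 40, 29), (24, 11, 37), (29, 7, 38), (37, 7, 28), (8, 15, 26)}
Projecting to E, F: {(26, 15), (28, 7), (29, 40), (31, 30), (37, 11), (38, 7)}

{(26, 15), (28, 7), (29, 40), (31, 30), (37, 11), (38, 7)}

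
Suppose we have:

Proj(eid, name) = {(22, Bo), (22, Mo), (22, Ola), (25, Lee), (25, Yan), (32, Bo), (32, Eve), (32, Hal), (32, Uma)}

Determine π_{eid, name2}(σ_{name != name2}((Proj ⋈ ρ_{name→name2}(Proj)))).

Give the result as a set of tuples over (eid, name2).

{(22, Bo), (22, Mo), (22, Ola), (25, Lee), (25, Yan), (32, Bo), (32, Eve), (32, Hal), (32, Uma)}

ρ[name→name2]: schema becomes (eid, name2); tuples unchanged.
Natural join on eid: {(22, Bo, Bo), (22, Bo, Mo), (22, Bo, Ola), (22, Mo, Bo), (22, Mo, Mo), (22, Mo, Ola), (22, Ola, Bo), (22, Ola, Mo), (22, Ola, Ola), (25, Lee, Lee), (25, Lee, Yan), (25, Yan, Lee), (25, Yan, Yan), (32, Bo, Bo), (32, Bo, Eve), (32, Bo, Hal), (32, Bo, Uma), (32, Eve, Bo), (32, Eve, Eve), (32, Eve, Hal), (32, Eve, Uma), (32, Hal, Bo), (32, Hal, Eve), (32, Hal, Hal), (32, Hal, Uma), (32, Uma, Bo), (32, Uma, Eve), (32, Uma, Hal), (32, Uma, Uma)}
Selection name != name2: {(22, Bo, Mo), (22, Bo, Ola), (22, Mo, Bo), (22, Mo, Ola), (22, Ola, Bo), (22, Ola, Mo), (25, Lee, Yan), (25, Yan, Lee), (32, Bo, Eve), (32, Bo, Hal), (32, Bo, Uma), (32, Eve, Bo), (32, Eve, Hal), (32, Eve, Uma), (32, Hal, Bo), (32, Hal, Eve), (32, Hal, Uma), (32, Uma, Bo), (32, Uma, Eve), (32, Uma, Hal)}
π_{eid, name2} gives {(22, Bo), (22, Mo), (22, Ola), (25, Lee), (25, Yan), (32, Bo), (32, Eve), (32, Hal), (32, Uma)} (11 duplicate(s) eliminated).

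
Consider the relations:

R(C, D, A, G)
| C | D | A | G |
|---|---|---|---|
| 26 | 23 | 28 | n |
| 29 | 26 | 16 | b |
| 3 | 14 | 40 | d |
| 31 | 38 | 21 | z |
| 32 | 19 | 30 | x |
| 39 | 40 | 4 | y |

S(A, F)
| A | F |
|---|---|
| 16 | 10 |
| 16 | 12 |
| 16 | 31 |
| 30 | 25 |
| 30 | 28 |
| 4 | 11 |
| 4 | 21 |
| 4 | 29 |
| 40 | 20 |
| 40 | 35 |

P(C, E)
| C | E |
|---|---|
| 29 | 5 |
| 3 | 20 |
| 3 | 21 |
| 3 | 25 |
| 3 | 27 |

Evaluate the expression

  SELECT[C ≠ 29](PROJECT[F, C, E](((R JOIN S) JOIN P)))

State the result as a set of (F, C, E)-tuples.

{(20, 3, 20), (20, 3, 21), (20, 3, 25), (20, 3, 27), (35, 3, 20), (35, 3, 21), (35, 3, 25), (35, 3, 27)}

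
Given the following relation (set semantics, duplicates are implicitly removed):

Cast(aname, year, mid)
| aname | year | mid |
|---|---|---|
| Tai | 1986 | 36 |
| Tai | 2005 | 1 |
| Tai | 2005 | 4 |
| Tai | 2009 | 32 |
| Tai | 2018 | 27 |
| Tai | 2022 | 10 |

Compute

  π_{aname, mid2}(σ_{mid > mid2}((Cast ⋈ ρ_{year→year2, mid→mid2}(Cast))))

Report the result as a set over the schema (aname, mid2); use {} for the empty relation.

{(Tai, 1), (Tai, 10), (Tai, 27), (Tai, 32), (Tai, 4)}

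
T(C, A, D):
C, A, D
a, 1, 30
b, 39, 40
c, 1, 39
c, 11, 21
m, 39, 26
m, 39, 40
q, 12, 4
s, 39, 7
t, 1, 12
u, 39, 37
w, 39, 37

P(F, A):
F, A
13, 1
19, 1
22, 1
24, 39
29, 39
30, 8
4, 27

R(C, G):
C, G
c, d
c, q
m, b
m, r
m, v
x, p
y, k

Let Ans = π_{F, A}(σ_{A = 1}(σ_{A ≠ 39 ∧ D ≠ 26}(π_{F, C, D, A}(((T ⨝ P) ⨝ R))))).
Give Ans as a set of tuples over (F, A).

{(13, 1), (19, 1), (22, 1)}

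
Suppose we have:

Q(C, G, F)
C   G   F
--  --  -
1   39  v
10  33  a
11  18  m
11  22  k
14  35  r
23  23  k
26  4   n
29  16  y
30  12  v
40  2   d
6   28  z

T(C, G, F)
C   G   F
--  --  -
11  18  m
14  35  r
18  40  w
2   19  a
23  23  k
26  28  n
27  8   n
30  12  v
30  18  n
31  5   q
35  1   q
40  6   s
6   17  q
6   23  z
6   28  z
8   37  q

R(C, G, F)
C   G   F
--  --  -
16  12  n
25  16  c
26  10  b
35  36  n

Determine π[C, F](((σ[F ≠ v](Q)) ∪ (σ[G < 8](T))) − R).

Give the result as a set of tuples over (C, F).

σ[F ≠ v]: keep tuples satisfying F ≠ v → {(10, 33, a), (11, 18, m), (11, 22, k), (14, 35, r), (23, 23, k), (26, 4, n), (29, 16, y), (40, 2, d), (6, 28, z)}
σ[G < 8]: keep tuples satisfying G < 8 → {(31, 5, q), (35, 1, q), (40, 6, s)}
Set union of the two operands is {(10, 33, a), (11, 18, m), (11, 22, k), (14, 35, r), (23, 23, k), (26, 4, n), (29, 16, y), (31, 5, q), (35, 1, q), (40, 2, d), (40, 6, s), (6, 28, z)}.
Set difference of the two operands is {(10, 33, a), (11, 18, m), (11, 22, k), (14, 35, r), (23, 23, k), (26, 4, n), (29, 16, y), (31, 5, q), (35, 1, q), (40, 2, d), (40, 6, s), (6, 28, z)}.
π[C, F]: project onto (C, F) → {(10, a), (11, k), (11, m), (14, r), (23, k), (26, n), (29, y), (31, q), (35, q), (40, d), (40, s), (6, z)}

{(10, a), (11, k), (11, m), (14, r), (23, k), (26, n), (29, y), (31, q), (35, q), (40, d), (40, s), (6, z)}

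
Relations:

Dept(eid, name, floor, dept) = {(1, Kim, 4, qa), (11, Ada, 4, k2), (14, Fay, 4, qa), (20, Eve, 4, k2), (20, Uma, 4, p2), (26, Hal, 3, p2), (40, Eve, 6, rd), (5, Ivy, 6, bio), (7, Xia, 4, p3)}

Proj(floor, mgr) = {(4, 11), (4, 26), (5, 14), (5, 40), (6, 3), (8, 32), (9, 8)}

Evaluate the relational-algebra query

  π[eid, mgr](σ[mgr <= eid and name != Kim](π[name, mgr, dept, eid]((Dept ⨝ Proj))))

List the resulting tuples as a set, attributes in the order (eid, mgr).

Joining Dept and Proj on floor yields {(1, Kim, 4, qa, 11), (1, Kim, 4, qa, 26), (11, Ada, 4, k2, 11), (11, Ada, 4, k2, 26), (14, Fay, 4, qa, 11), (14, Fay, 4, qa, 26), (20, Eve, 4, k2, 11), (20, Eve, 4, k2, 26), (20, Uma, 4, p2, 11), (20, Uma, 4, p2, 26), (40, Eve, 6, rd, 3), (5, Ivy, 6, bio, 3), (7, Xia, 4, p3, 11), (7, Xia, 4, p3, 26)}.
Projecting to name, mgr, dept, eid: {(Ada, 11, k2, 11), (Ada, 26, k2, 11), (Eve, 11, k2, 20), (Eve, 26, k2, 20), (Eve, 3, rd, 40), (Fay, 11, qa, 14), (Fay, 26, qa, 14), (Ivy, 3, bio, 5), (Kim, 11, qa, 1), (Kim, 26, qa, 1), (Uma, 11, p2, 20), (Uma, 26, p2, 20), (Xia, 11, p3, 7), (Xia, 26, p3, 7)}
Selection mgr <= eid and name != Kim: {(Ada, 11, k2, 11), (Eve, 11, k2, 20), (Eve, 3, rd, 40), (Fay, 11, qa, 14), (Ivy, 3, bio, 5), (Uma, 11, p2, 20)}
Projecting to eid, mgr (1 duplicate(s) eliminated): {(11, 11), (14, 11), (20, 11), (40, 3), (5, 3)}

{(11, 11), (14, 11), (20, 11), (40, 3), (5, 3)}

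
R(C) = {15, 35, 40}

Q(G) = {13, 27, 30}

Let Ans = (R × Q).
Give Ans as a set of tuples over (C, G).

{(15, 13), (15, 27), (15, 30), (35, 13), (35, 27), (35, 30), (40, 13), (40, 27), (40, 30)}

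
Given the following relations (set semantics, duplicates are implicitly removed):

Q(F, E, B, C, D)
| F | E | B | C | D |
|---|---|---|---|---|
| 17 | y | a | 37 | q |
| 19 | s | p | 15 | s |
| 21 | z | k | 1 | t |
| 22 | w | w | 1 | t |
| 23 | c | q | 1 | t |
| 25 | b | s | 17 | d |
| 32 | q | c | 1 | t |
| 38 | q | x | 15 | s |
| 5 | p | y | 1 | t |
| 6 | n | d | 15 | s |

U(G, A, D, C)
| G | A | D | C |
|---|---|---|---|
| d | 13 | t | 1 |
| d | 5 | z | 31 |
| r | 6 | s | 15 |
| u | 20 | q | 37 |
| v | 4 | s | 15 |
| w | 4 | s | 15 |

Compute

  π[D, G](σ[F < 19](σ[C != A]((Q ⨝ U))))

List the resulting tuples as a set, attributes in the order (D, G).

Joining Q and U on C, D yields {(17, y, a, 37, q, u, 20), (19, s, p, 15, s, r, 6), (19, s, p, 15, s, v, 4), (19, s, p, 15, s, w, 4), (21, z, k, 1, t, d, 13), (22, w, w, 1, t, d, 13), (23, c, q, 1, t, d, 13), (32, q, c, 1, t, d, 13), (38, q, x, 15, s, r, 6), (38, q, x, 15, s, v, 4), (38, q, x, 15, s, w, 4), (5, p, y, 1, t, d, 13), (6, n, d, 15, s, r, 6), (6, n, d, 15, s, v, 4), (6, n, d, 15, s, w, 4)}.
σ[C != A]: keep tuples satisfying C != A → {(17, y, a, 37, q, u, 20), (19, s, p, 15, s, r, 6), (19, s, p, 15, s, v, 4), (19, s, p, 15, s, w, 4), (21, z, k, 1, t, d, 13), (22, w, w, 1, t, d, 13), (23, c, q, 1, t, d, 13), (32, q, c, 1, t, d, 13), (38, q, x, 15, s, r, 6), (38, q, x, 15, s, v, 4), (38, q, x, 15, s, w, 4), (5, p, y, 1, t, d, 13), (6, n, d, 15, s, r, 6), (6, n, d, 15, s, v, 4), (6, n, d, 15, s, w, 4)}
σ[F < 19]: keep tuples satisfying F < 19 → {(17, y, a, 37, q, u, 20), (5, p, y, 1, t, d, 13), (6, n, d, 15, s, r, 6), (6, n, d, 15, s, v, 4), (6, n, d, 15, s, w, 4)}
π_{D, G} gives {(q, u), (s, r), (s, v), (s, w), (t, d)}.

{(q, u), (s, r), (s, v), (s, w), (t, d)}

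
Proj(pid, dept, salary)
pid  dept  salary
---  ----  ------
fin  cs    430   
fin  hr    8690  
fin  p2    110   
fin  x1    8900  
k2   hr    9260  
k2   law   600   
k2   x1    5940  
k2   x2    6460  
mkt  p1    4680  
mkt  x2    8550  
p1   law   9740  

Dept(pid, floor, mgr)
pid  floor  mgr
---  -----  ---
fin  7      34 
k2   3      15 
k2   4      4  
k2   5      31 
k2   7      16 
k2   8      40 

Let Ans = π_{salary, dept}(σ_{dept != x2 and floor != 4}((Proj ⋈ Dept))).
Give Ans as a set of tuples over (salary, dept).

Joining Proj and Dept on pid yields {(fin, cs, 430, 7, 34), (fin, hr, 8690, 7, 34), (fin, p2, 110, 7, 34), (fin, x1, 8900, 7, 34), (k2, hr, 9260, 3, 15), (k2, hr, 9260, 4, 4), (k2, hr, 9260, 5, 31), (k2, hr, 9260, 7, 16), (k2, hr, 9260, 8, 40), (k2, law, 600, 3, 15), (k2, law, 600, 4, 4), (k2, law, 600, 5, 31), (k2, law, 600, 7, 16), (k2, law, 600, 8, 40), (k2, x1, 5940, 3, 15), (k2, x1, 5940, 4, 4), (k2, x1, 5940, 5, 31), (k2, x1, 5940, 7, 16), (k2, x1, 5940, 8, 40), (k2, x2, 6460, 3, 15), (k2, x2, 6460, 4, 4), (k2, x2, 6460, 5, 31), (k2, x2, 6460, 7, 16), (k2, x2, 6460, 8, 40)}.
Selection dept != x2 and floor != 4: {(fin, cs, 430, 7, 34), (fin, hr, 8690, 7, 34), (fin, p2, 110, 7, 34), (fin, x1, 8900, 7, 34), (k2, hr, 9260, 3, 15), (k2, hr, 9260, 5, 31), (k2, hr, 9260, 7, 16), (k2, hr, 9260, 8, 40), (k2, law, 600, 3, 15), (k2, law, 600, 5, 31), (k2, law, 600, 7, 16), (k2, law, 600, 8, 40), (k2, x1, 5940, 3, 15), (k2, x1, 5940, 5, 31), (k2, x1, 5940, 7, 16), (k2, x1, 5940, 8, 40)}
Projecting to salary, dept (9 duplicate(s) eliminated): {(110, p2), (430, cs), (5940, x1), (600, law), (8690, hr), (8900, x1), (9260, hr)}

{(110, p2), (430, cs), (5940, x1), (600, law), (8690, hr), (8900, x1), (9260, hr)}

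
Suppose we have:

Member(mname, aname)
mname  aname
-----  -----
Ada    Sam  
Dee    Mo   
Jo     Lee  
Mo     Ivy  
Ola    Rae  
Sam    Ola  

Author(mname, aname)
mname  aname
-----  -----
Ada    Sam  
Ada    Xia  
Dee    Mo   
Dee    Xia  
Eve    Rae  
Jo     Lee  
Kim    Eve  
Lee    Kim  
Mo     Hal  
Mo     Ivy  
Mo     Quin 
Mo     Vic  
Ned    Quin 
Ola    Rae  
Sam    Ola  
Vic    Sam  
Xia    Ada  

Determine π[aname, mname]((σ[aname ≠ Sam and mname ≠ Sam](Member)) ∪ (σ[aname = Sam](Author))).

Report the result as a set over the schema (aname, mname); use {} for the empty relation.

Selection aname ≠ Sam and mname ≠ Sam: {(Dee, Mo), (Jo, Lee), (Mo, Ivy), (Ola, Rae)}
Selection aname = Sam: {(Ada, Sam), (Vic, Sam)}
Union: {(Dee, Mo), (Jo, Lee), (Mo, Ivy), (Ola, Rae)} with {(Ada, Sam), (Vic, Sam)} → {(Ada, Sam), (Dee, Mo), (Jo, Lee), (Mo, Ivy), (Ola, Rae), (Vic, Sam)}
Keep only column(s) aname, mname: {(Ivy, Mo), (Lee, Jo), (Mo, Dee), (Rae, Ola), (Sam, Ada), (Sam, Vic)}

{(Ivy, Mo), (Lee, Jo), (Mo, Dee), (Rae, Ola), (Sam, Ada), (Sam, Vic)}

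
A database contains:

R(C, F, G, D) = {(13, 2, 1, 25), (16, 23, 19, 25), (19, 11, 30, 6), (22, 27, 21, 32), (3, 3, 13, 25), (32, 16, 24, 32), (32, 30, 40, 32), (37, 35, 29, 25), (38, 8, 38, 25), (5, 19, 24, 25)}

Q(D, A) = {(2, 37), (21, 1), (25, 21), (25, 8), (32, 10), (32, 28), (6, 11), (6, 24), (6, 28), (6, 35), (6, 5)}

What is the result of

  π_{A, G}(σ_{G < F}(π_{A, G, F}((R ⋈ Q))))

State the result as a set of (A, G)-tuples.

{(10, 21), (21, 1), (21, 19), (21, 29), (28, 21), (8, 1), (8, 19), (8, 29)}

Natural join on D: {(13, 2, 1, 25, 21), (13, 2, 1, 25, 8), (16, 23, 19, 25, 21), (16, 23, 19, 25, 8), (19, 11, 30, 6, 11), (19, 11, 30, 6, 24), (19, 11, 30, 6, 28), (19, 11, 30, 6, 35), (19, 11, 30, 6, 5), (22, 27, 21, 32, 10), (22, 27, 21, 32, 28), (3, 3, 13, 25, 21), (3, 3, 13, 25, 8), (32, 16, 24, 32, 10), (32, 16, 24, 32, 28), (32, 30, 40, 32, 10), (32, 30, 40, 32, 28), (37, 35, 29, 25, 21), (37, 35, 29, 25, 8), (38, 8, 38, 25, 21), (38, 8, 38, 25, 8), (5, 19, 24, 25, 21), (5, 19, 24, 25, 8)}
π[A, G, F]: project onto (A, G, F) → {(10, 21, 27), (10, 24, 16), (10, 40, 30), (11, 30, 11), (21, 1, 2), (21, 13, 3), (21, 19, 23), (21, 24, 19), (21, 29, 35), (21, 38, 8), (24, 30, 11), (28, 21, 27), (28, 24, 16), (28, 30, 11), (28, 40, 30), (35, 30, 11), (5, 30, 11), (8, 1, 2), (8, 13, 3), (8, 19, 23), (8, 24, 19), (8, 29, 35), (8, 38, 8)}
Apply σ_{G < F}; surviving tuples: {(10, 21, 27), (21, 1, 2), (21, 19, 23), (21, 29, 35), (28, 21, 27), (8, 1, 2), (8, 19, 23), (8, 29, 35)}
π[A, G]: project onto (A, G) → {(10, 21), (21, 1), (21, 19), (21, 29), (28, 21), (8, 1), (8, 19), (8, 29)}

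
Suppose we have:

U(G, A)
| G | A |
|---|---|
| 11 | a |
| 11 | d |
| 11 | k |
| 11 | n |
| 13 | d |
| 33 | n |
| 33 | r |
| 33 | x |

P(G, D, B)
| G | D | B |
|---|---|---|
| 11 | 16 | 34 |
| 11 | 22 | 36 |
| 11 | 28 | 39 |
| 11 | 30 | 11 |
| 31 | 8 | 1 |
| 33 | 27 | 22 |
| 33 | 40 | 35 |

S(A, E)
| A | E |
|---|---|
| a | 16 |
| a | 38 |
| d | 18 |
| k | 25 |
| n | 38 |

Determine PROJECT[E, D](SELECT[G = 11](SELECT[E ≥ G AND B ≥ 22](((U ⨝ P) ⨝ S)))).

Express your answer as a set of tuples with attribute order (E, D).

U ⋈ P (natural join on G): {(11, a, 16, 34), (11, a, 22, 36), (11, a, 28, 39), (11, a, 30, 11), (11, d, 16, 34), (11, d, 22, 36), (11, d, 28, 39), (11, d, 30, 11), (11, k, 16, 34), (11, k, 22, 36), (11, k, 28, 39), (11, k, 30, 11), (11, n, 16, 34), (11, n, 22, 36), (11, n, 28, 39), (11, n, 30, 11), (33, n, 27, 22), (33, n, 40, 35), (33, r, 27, 22), (33, r, 40, 35), (33, x, 27, 22), (33, x, 40, 35)}
(U ⨝ P) ⋈ S (natural join on A): {(11, a, 16, 34, 16), (11, a, 16, 34, 38), (11, a, 22, 36, 16), (11, a, 22, 36, 38), (11, a, 28, 39, 16), (11, a, 28, 39, 38), (11, a, 30, 11, 16), (11, a, 30, 11, 38), (11, d, 16, 34, 18), (11, d, 22, 36, 18), (11, d, 28, 39, 18), (11, d, 30, 11, 18), (11, k, 16, 34, 25), (11, k, 22, 36, 25), (11, k, 28, 39, 25), (11, k, 30, 11, 25), (11, n, 16, 34, 38), (11, n, 22, 36, 38), (11, n, 28, 39, 38), (11, n, 30, 11, 38), (33, n, 27, 22, 38), (33, n, 40, 35, 38)}
Apply σ_{E ≥ G AND B ≥ 22}; surviving tuples: {(11, a, 16, 34, 16), (11, a, 16, 34, 38), (11, a, 22, 36, 16), (11, a, 22, 36, 38), (11, a, 28, 39, 16), (11, a, 28, 39, 38), (11, d, 16, 34, 18), (11, d, 22, 36, 18), (11, d, 28, 39, 18), (11, k, 16, 34, 25), (11, k, 22, 36, 25), (11, k, 28, 39, 25), (11, n, 16, 34, 38), (11, n, 22, 36, 38), (11, n, 28, 39, 38), (33, n, 27, 22, 38), (33, n, 40, 35, 38)}
Apply σ_{G = 11}; surviving tuples: {(11, a, 16, 34, 16), (11, a, 16, 34, 38), (11, a, 22, 36, 16), (11, a, 22, 36, 38), (11, a, 28, 39, 16), (11, a, 28, 39, 38), (11, d, 16, 34, 18), (11, d, 22, 36, 18), (11, d, 28, 39, 18), (11, k, 16, 34, 25), (11, k, 22, 36, 25), (11, k, 28, 39, 25), (11, n, 16, 34, 38), (11, n, 22, 36, 38), (11, n, 28, 39, 38)}
Keep only column(s) E, D (3 duplicate(s) eliminated): {(16, 16), (16, 22), (16, 28), (18, 16), (18, 22), (18, 28), (25, 16), (25, 22), (25, 28), (38, 16), (38, 22), (38, 28)}

{(16, 16), (16, 22), (16, 28), (18, 16), (18, 22), (18, 28), (25, 16), (25, 22), (25, 28), (38, 16), (38, 22), (38, 28)}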